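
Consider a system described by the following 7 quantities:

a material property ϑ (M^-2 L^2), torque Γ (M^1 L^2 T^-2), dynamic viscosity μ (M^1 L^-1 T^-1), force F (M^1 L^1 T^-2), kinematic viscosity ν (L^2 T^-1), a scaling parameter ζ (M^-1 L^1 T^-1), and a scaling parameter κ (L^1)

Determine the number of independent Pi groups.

There are 7 variables and 3 base dimensions (M, L, T).
The dimension matrix has rank 3.
Independent dimensionless groups: 7 − 3 = 4.

4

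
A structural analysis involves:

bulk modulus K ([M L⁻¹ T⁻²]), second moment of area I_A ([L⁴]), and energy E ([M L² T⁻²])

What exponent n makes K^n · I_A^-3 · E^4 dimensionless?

Balance the M exponent: (1)·n from K, plus −3·(0) + 4·(1) = 4 from the rest, must sum to zero.
n + 4 = 0, so n = -4.

-4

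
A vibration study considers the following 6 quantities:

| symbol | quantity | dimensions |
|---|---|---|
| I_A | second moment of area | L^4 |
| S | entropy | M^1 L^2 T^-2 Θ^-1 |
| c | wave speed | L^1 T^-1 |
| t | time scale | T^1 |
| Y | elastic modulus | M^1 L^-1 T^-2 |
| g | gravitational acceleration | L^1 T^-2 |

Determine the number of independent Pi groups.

There are 6 variables and 4 base dimensions (M, L, T, Θ).
The dimension matrix has rank 4.
Independent dimensionless groups: 6 − 4 = 2.

2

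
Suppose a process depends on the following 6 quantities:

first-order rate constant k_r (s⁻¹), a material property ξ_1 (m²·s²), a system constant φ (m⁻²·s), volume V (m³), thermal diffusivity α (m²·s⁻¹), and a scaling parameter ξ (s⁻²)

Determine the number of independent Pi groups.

4

There are 6 variables and 2 base dimensions (L, T).
The dimension matrix has rank 2.
Independent dimensionless groups: 6 − 2 = 4.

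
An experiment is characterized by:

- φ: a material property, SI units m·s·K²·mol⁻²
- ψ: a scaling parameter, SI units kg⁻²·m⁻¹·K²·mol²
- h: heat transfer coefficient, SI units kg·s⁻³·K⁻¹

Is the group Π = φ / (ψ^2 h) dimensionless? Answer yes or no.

no

Sum the exponent of each base dimension across the product:
  M: [φ]_M − 2·[ψ]_M − [h]_M = (0) − 2·(-2) − (1) = 3
  L: [φ]_L − 2·[ψ]_L − [h]_L = (1) − 2·(-1) − (0) = 3
  T: [φ]_T − 2·[ψ]_T − [h]_T = (1) − 2·(0) − (-3) = 4
  Θ: [φ]_Θ − 2·[ψ]_Θ − [h]_Θ = (2) − 2·(2) − (-1) = -1
  N: [φ]_N − 2·[ψ]_N − [h]_N = (-2) − 2·(2) − (0) = -6
Net dimensions [M³ L³ T⁴ Θ⁻¹ N⁻⁶] ≠ [1] — not dimensionless.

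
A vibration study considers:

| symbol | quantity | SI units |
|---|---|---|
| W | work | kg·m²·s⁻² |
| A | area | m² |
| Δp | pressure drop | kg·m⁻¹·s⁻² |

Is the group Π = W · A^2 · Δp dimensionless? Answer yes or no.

Sum the exponent of each base dimension across the product:
  M: [W]_M + 2·[A]_M + [Δp]_M = (1) + 2·(0) + (1) = 2
  L: [W]_L + 2·[A]_L + [Δp]_L = (2) + 2·(2) + (-1) = 5
  T: [W]_T + 2·[A]_T + [Δp]_T = (-2) + 2·(0) + (-2) = -4
Net dimensions [M² L⁵ T⁻⁴] ≠ [1] — not dimensionless.

no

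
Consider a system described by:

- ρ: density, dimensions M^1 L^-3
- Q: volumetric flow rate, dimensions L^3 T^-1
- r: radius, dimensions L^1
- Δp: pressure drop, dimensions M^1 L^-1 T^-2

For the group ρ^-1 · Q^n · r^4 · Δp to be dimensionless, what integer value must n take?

Balance the L exponent: (3)·n from Q, plus −(-3) + 4·(1) + (-1) = 6 from the rest, must sum to zero.
3n + 6 = 0, so n = -2.

-2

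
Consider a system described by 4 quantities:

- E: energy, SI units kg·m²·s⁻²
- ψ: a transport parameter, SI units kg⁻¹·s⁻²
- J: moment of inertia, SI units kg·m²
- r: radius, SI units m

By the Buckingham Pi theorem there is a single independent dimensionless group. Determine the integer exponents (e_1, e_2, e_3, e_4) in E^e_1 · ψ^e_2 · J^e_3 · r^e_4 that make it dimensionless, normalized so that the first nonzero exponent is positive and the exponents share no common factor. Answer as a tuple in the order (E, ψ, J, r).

M: e_1·(1) + e_2·(-1) + e_3·(1) + e_4·(0) = 0
L: e_1·(2) + e_2·(0) + e_3·(2) + e_4·(1) = 0
T: e_1·(-2) + e_2·(-2) + e_3·(0) + e_4·(0) = 0
Solving this homogeneous linear system for the smallest-integer solution (first nonzero entry positive) gives (1, -1, -2, 2).

(1, -1, -2, 2)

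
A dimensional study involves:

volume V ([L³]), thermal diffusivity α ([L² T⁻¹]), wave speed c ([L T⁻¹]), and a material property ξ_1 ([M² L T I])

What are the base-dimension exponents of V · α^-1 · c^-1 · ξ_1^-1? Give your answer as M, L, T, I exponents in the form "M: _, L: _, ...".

Collect each base-dimension exponent across the product:
  M: (0) − (0) − (0) − (2) = -2
  L: (3) − (2) − (1) − (1) = -1
  T: (0) − (-1) − (-1) − (1) = 1
  I: (0) − (0) − (0) − (1) = -1
So the dimensions are [M⁻² L⁻¹ T I⁻¹].

M: -2, L: -1, T: 1, I: -1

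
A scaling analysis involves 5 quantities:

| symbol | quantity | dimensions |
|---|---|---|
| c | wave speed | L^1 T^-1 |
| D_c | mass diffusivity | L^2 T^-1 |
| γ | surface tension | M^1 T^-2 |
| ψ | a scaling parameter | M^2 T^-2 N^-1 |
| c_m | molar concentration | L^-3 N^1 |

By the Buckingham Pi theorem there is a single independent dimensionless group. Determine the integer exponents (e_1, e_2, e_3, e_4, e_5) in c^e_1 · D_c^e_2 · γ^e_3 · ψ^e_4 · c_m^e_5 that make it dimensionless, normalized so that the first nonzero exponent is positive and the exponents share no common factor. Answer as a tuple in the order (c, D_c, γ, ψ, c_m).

M: e_1·(0) + e_2·(0) + e_3·(1) + e_4·(2) + e_5·(0) = 0
L: e_1·(1) + e_2·(2) + e_3·(0) + e_4·(0) + e_5·(-3) = 0
T: e_1·(-1) + e_2·(-1) + e_3·(-2) + e_4·(-2) + e_5·(0) = 0
N: e_1·(0) + e_2·(0) + e_3·(0) + e_4·(-1) + e_5·(1) = 0
Solving this homogeneous linear system for the smallest-integer solution (first nonzero entry positive) gives (1, 1, -2, 1, 1).

(1, 1, -2, 1, 1)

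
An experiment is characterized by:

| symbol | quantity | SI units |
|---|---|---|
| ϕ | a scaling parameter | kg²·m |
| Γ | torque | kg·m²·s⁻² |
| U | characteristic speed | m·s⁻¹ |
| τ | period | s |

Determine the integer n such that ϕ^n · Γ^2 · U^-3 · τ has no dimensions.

-1

Balance the M exponent: (2)·n from ϕ, plus 2·(1) − 3·(0) + (0) = 2 from the rest, must sum to zero.
2n + 2 = 0, so n = -1.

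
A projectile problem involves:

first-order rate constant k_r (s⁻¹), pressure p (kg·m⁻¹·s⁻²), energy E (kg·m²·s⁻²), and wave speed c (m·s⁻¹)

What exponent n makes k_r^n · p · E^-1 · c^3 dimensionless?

Balance the T exponent: (-1)·n from k_r, plus (-2) − (-2) + 3·(-1) = -3 from the rest, must sum to zero.
−n − 3 = 0, so n = -3.

-3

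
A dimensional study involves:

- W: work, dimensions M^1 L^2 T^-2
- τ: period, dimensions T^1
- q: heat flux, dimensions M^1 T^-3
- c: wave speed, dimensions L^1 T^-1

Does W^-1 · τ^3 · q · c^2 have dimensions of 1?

Sum the exponent of each base dimension across the product:
  M: −[W]_M + 3·[τ]_M + [q]_M + 2·[c]_M = −(1) + 3·(0) + (1) + 2·(0) = 0
  L: −[W]_L + 3·[τ]_L + [q]_L + 2·[c]_L = −(2) + 3·(0) + (0) + 2·(1) = 0
  T: −[W]_T + 3·[τ]_T + [q]_T + 2·[c]_T = −(-2) + 3·(1) + (-3) + 2·(-1) = 0
  I: −[W]_I + 3·[τ]_I + [q]_I + 2·[c]_I = −(0) + 3·(0) + (0) + 2·(0) = 0
All base exponents vanish — dimensionless.

yes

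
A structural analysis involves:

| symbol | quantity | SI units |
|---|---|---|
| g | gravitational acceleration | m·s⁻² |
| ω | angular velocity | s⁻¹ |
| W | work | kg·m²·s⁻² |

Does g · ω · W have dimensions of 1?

Sum the exponent of each base dimension across the product:
  M: [g]_M + [ω]_M + [W]_M = (0) + (0) + (1) = 1
  L: [g]_L + [ω]_L + [W]_L = (1) + (0) + (2) = 3
  T: [g]_T + [ω]_T + [W]_T = (-2) + (-1) + (-2) = -5
Net dimensions [M L³ T⁻⁵] ≠ [1] — not dimensionless.

no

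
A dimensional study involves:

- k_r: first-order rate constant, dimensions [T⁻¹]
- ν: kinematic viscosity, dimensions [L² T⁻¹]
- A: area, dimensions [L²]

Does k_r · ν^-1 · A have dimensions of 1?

yes

Sum the exponent of each base dimension across the product:
  M: [k_r]_M − [ν]_M + [A]_M = (0) − (0) + (0) = 0
  L: [k_r]_L − [ν]_L + [A]_L = (0) − (2) + (2) = 0
  T: [k_r]_T − [ν]_T + [A]_T = (-1) − (-1) + (0) = 0
All base exponents vanish — dimensionless.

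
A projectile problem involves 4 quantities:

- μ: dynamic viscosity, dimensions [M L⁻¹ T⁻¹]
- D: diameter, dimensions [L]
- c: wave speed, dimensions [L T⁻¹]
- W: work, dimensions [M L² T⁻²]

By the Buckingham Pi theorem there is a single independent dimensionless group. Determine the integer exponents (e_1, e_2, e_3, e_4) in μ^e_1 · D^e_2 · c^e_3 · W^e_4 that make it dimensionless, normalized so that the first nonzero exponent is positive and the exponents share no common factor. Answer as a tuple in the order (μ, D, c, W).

(1, 2, 1, -1)

M: e_1·(1) + e_2·(0) + e_3·(0) + e_4·(1) = 0
L: e_1·(-1) + e_2·(1) + e_3·(1) + e_4·(2) = 0
T: e_1·(-1) + e_2·(0) + e_3·(-1) + e_4·(-2) = 0
Solving this homogeneous linear system for the smallest-integer solution (first nonzero entry positive) gives (1, 2, 1, -1).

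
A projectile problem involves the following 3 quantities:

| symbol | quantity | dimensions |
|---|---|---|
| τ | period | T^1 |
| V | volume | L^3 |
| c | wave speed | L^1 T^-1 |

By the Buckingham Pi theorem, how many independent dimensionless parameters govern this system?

1

There are 3 variables and 2 base dimensions (L, T).
The dimension matrix has rank 2.
Independent dimensionless groups: 3 − 2 = 1.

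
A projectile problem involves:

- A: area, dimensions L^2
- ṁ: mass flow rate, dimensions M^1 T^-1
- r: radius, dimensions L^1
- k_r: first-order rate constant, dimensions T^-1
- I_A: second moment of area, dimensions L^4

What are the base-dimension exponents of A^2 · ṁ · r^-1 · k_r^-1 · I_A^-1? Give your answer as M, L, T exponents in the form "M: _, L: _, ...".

Collect each base-dimension exponent across the product:
  M: 2·(0) + (1) − (0) − (0) − (0) = 1
  L: 2·(2) + (0) − (1) − (0) − (4) = -1
  T: 2·(0) + (-1) − (0) − (-1) − (0) = 0
So the dimensions are [M L⁻¹].

M: 1, L: -1, T: 0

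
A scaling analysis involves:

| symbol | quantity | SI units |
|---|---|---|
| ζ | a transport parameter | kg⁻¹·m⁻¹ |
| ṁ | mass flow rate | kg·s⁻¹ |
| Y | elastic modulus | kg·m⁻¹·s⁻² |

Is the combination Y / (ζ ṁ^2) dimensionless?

yes

Sum the exponent of each base dimension across the product:
  M: −[ζ]_M − 2·[ṁ]_M + [Y]_M = −(-1) − 2·(1) + (1) = 0
  L: −[ζ]_L − 2·[ṁ]_L + [Y]_L = −(-1) − 2·(0) + (-1) = 0
  T: −[ζ]_T − 2·[ṁ]_T + [Y]_T = −(0) − 2·(-1) + (-2) = 0
All base exponents vanish — dimensionless.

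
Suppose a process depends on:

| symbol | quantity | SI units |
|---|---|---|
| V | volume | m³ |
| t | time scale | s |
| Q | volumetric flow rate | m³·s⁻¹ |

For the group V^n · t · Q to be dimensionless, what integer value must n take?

-1

Balance the L exponent: (3)·n from V, plus (0) + (3) = 3 from the rest, must sum to zero.
3n + 3 = 0, so n = -1.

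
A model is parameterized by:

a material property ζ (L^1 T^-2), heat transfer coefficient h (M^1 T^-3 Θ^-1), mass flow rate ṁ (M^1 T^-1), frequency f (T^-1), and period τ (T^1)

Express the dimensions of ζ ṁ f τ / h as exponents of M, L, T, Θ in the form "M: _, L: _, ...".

Collect each base-dimension exponent across the product:
  M: (0) − (1) + (1) + (0) + (0) = 0
  L: (1) − (0) + (0) + (0) + (0) = 1
  T: (-2) − (-3) + (-1) + (-1) + (1) = 0
  Θ: (0) − (-1) + (0) + (0) + (0) = 1
So the dimensions are [L Θ].

M: 0, L: 1, T: 0, Θ: 1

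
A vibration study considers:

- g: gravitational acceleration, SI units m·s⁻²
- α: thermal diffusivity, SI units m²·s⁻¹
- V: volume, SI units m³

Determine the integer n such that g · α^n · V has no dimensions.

-2

Balance the L exponent: (2)·n from α, plus (1) + (3) = 4 from the rest, must sum to zero.
2n + 4 = 0, so n = -2.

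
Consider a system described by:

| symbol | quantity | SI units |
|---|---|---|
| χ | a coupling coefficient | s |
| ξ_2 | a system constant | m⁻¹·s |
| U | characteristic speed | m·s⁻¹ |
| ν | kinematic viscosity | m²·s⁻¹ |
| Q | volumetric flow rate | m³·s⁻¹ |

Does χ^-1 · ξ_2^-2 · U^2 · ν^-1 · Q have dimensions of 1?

Sum the exponent of each base dimension across the product:
  L: −[χ]_L − 2·[ξ_2]_L + 2·[U]_L − [ν]_L + [Q]_L = −(0) − 2·(-1) + 2·(1) − (2) + (3) = 5
  T: −[χ]_T − 2·[ξ_2]_T + 2·[U]_T − [ν]_T + [Q]_T = −(1) − 2·(1) + 2·(-1) − (-1) + (-1) = -5
Net dimensions [L⁵ T⁻⁵] ≠ [1] — not dimensionless.

no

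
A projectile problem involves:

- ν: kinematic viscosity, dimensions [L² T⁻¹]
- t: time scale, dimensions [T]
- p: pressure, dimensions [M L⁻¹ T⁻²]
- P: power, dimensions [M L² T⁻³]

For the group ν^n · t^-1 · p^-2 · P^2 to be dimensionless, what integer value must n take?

Balance the L exponent: (2)·n from ν, plus −(0) − 2·(-1) + 2·(2) = 6 from the rest, must sum to zero.
2n + 6 = 0, so n = -3.

-3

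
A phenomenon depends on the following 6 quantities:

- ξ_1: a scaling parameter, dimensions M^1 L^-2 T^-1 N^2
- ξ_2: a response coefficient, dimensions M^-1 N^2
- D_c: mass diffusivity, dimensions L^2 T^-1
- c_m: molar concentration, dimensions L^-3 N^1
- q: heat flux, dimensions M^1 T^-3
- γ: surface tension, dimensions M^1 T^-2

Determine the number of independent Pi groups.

There are 6 variables and 4 base dimensions (M, L, T, N).
The dimension matrix has rank 4.
Independent dimensionless groups: 6 − 4 = 2.

2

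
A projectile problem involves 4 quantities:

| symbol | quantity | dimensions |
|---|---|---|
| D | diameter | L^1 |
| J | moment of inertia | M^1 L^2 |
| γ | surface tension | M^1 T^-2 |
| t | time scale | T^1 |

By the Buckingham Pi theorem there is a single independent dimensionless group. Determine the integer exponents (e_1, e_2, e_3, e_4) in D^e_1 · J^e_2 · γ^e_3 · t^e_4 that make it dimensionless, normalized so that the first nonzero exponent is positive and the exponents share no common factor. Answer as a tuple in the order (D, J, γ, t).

(2, -1, 1, 2)

M: e_1·(0) + e_2·(1) + e_3·(1) + e_4·(0) = 0
L: e_1·(1) + e_2·(2) + e_3·(0) + e_4·(0) = 0
T: e_1·(0) + e_2·(0) + e_3·(-2) + e_4·(1) = 0
Solving this homogeneous linear system for the smallest-integer solution (first nonzero entry positive) gives (2, -1, 1, 2).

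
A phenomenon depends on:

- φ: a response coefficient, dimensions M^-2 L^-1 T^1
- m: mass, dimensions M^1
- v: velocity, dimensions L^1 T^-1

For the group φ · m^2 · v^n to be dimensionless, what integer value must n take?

1

Balance the L exponent: (1)·n from v, plus (-1) + 2·(0) = -1 from the rest, must sum to zero.
n − 1 = 0, so n = 1.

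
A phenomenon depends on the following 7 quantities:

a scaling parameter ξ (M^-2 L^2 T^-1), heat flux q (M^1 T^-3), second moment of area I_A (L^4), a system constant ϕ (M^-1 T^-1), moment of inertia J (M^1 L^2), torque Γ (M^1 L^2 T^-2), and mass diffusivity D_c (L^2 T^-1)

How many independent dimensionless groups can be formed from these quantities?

There are 7 variables and 3 base dimensions (M, L, T).
The dimension matrix has rank 3.
Independent dimensionless groups: 7 − 3 = 4.

4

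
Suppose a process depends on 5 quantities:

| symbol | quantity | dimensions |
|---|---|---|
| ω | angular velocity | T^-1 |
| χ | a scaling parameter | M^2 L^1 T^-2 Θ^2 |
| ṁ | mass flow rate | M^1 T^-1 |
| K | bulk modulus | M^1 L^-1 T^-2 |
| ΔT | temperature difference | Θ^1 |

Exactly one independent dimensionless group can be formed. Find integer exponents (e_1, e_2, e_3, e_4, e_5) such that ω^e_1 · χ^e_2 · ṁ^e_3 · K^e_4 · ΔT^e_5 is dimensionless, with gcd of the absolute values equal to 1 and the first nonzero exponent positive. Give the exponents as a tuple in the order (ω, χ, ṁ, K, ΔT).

(1, -1, 3, -1, 2)

M: e_1·(0) + e_2·(2) + e_3·(1) + e_4·(1) + e_5·(0) = 0
L: e_1·(0) + e_2·(1) + e_3·(0) + e_4·(-1) + e_5·(0) = 0
T: e_1·(-1) + e_2·(-2) + e_3·(-1) + e_4·(-2) + e_5·(0) = 0
Θ: e_1·(0) + e_2·(2) + e_3·(0) + e_4·(0) + e_5·(1) = 0
Solving this homogeneous linear system for the smallest-integer solution (first nonzero entry positive) gives (1, -1, 3, -1, 2).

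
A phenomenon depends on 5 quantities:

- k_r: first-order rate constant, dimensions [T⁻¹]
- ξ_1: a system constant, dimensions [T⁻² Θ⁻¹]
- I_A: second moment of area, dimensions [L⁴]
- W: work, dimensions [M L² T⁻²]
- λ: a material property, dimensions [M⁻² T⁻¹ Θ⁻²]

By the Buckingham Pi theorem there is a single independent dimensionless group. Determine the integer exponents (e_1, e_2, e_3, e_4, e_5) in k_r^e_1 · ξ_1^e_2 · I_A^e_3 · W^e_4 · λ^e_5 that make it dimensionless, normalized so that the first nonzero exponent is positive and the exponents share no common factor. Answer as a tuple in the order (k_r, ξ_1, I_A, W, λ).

M: e_1·(0) + e_2·(0) + e_3·(0) + e_4·(1) + e_5·(-2) = 0
L: e_1·(0) + e_2·(0) + e_3·(4) + e_4·(2) + e_5·(0) = 0
T: e_1·(-1) + e_2·(-2) + e_3·(0) + e_4·(-2) + e_5·(-1) = 0
Θ: e_1·(0) + e_2·(-1) + e_3·(0) + e_4·(0) + e_5·(-2) = 0
Solving this homogeneous linear system for the smallest-integer solution (first nonzero entry positive) gives (1, 2, 1, -2, -1).

(1, 2, 1, -2, -1)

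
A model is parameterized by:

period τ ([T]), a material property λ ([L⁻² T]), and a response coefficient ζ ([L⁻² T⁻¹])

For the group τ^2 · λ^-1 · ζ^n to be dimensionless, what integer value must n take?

Balance the L exponent: (-2)·n from ζ, plus 2·(0) − (-2) = 2 from the rest, must sum to zero.
-2n + 2 = 0, so n = 1.

1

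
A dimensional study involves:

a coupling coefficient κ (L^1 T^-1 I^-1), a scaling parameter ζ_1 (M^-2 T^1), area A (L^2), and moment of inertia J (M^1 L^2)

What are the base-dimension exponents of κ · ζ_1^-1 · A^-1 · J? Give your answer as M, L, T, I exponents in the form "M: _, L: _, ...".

M: 3, L: 1, T: -2, I: -1

Collect each base-dimension exponent across the product:
  M: (0) − (-2) − (0) + (1) = 3
  L: (1) − (0) − (2) + (2) = 1
  T: (-1) − (1) − (0) + (0) = -2
  I: (-1) − (0) − (0) + (0) = -1
So the dimensions are [M³ L T⁻² I⁻¹].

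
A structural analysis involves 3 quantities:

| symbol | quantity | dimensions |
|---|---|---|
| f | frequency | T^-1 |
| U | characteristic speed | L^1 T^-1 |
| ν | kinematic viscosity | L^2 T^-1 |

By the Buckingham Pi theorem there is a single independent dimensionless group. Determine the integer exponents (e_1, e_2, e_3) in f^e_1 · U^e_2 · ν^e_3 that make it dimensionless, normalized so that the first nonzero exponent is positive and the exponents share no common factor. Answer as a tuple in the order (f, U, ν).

L: e_1·(0) + e_2·(1) + e_3·(2) = 0
T: e_1·(-1) + e_2·(-1) + e_3·(-1) = 0
Solving this homogeneous linear system for the smallest-integer solution (first nonzero entry positive) gives (1, -2, 1).

(1, -2, 1)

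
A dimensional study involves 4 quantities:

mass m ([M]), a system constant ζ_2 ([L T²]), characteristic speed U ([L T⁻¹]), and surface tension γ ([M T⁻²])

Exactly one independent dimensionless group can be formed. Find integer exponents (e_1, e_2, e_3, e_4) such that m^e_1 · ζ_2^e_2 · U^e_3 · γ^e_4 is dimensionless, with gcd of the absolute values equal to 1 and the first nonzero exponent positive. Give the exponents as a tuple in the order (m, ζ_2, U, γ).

(3, -2, 2, -3)

M: e_1·(1) + e_2·(0) + e_3·(0) + e_4·(1) = 0
L: e_1·(0) + e_2·(1) + e_3·(1) + e_4·(0) = 0
T: e_1·(0) + e_2·(2) + e_3·(-1) + e_4·(-2) = 0
Solving this homogeneous linear system for the smallest-integer solution (first nonzero entry positive) gives (3, -2, 2, -3).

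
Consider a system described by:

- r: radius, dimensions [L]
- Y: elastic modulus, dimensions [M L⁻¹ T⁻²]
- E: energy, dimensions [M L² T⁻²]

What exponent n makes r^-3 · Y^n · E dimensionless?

-1

Balance the M exponent: (1)·n from Y, plus −3·(0) + (1) = 1 from the rest, must sum to zero.
n + 1 = 0, so n = -1.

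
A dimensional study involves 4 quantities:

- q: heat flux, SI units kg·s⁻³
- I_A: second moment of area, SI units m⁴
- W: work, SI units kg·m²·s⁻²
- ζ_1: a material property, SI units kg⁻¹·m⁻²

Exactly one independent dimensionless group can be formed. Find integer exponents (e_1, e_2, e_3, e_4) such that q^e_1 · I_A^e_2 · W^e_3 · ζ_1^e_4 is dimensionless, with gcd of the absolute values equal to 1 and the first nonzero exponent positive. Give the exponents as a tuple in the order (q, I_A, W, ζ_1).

(2, 1, -3, -1)

M: e_1·(1) + e_2·(0) + e_3·(1) + e_4·(-1) = 0
L: e_1·(0) + e_2·(4) + e_3·(2) + e_4·(-2) = 0
T: e_1·(-3) + e_2·(0) + e_3·(-2) + e_4·(0) = 0
Solving this homogeneous linear system for the smallest-integer solution (first nonzero entry positive) gives (2, 1, -3, -1).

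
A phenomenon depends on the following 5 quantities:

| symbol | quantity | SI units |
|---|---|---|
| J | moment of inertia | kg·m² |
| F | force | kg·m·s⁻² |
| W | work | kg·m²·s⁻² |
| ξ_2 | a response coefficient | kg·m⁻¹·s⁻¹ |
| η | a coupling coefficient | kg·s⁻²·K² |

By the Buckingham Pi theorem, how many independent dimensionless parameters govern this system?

There are 5 variables and 4 base dimensions (M, L, T, Θ).
The dimension matrix has rank 4.
Independent dimensionless groups: 5 − 4 = 1.

1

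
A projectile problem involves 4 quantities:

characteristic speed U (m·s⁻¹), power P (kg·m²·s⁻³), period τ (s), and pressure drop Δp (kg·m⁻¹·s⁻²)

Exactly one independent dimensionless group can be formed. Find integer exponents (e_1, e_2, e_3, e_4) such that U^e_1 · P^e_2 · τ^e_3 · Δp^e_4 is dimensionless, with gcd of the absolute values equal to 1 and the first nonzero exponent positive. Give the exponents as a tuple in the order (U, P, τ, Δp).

(3, -1, 2, 1)

M: e_1·(0) + e_2·(1) + e_3·(0) + e_4·(1) = 0
L: e_1·(1) + e_2·(2) + e_3·(0) + e_4·(-1) = 0
T: e_1·(-1) + e_2·(-3) + e_3·(1) + e_4·(-2) = 0
Solving this homogeneous linear system for the smallest-integer solution (first nonzero entry positive) gives (3, -1, 2, 1).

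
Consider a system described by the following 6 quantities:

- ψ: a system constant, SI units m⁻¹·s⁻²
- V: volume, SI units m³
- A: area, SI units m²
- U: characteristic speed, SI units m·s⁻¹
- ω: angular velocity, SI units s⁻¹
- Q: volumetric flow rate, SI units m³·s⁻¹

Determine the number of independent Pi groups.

There are 6 variables and 2 base dimensions (L, T).
The dimension matrix has rank 2.
Independent dimensionless groups: 6 − 2 = 4.

4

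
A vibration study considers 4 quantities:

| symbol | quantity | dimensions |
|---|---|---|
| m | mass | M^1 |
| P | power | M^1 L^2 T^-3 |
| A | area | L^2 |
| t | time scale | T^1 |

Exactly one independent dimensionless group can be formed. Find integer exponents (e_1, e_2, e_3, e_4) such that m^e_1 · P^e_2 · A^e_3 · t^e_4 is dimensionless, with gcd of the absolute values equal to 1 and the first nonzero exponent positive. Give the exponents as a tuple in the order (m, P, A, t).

M: e_1·(1) + e_2·(1) + e_3·(0) + e_4·(0) = 0
L: e_1·(0) + e_2·(2) + e_3·(2) + e_4·(0) = 0
T: e_1·(0) + e_2·(-3) + e_3·(0) + e_4·(1) = 0
Solving this homogeneous linear system for the smallest-integer solution (first nonzero entry positive) gives (1, -1, 1, -3).

(1, -1, 1, -3)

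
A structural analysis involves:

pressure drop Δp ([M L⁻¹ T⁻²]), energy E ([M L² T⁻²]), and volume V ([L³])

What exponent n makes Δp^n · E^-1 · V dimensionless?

Balance the M exponent: (1)·n from Δp, plus −(1) + (0) = -1 from the rest, must sum to zero.
n − 1 = 0, so n = 1.

1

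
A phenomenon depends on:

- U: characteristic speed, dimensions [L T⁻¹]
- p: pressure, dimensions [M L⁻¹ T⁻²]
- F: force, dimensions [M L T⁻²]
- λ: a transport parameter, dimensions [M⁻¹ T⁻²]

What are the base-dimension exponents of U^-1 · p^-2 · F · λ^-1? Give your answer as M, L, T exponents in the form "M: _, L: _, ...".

Collect each base-dimension exponent across the product:
  M: −(0) − 2·(1) + (1) − (-1) = 0
  L: −(1) − 2·(-1) + (1) − (0) = 2
  T: −(-1) − 2·(-2) + (-2) − (-2) = 5
So the dimensions are [L² T⁵].

M: 0, L: 2, T: 5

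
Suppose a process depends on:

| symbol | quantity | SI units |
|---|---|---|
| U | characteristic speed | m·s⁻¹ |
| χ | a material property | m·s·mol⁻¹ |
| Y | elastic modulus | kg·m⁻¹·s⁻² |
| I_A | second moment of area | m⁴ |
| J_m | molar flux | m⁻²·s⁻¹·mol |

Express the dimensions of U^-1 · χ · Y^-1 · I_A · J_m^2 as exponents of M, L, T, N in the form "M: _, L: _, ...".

Collect each base-dimension exponent across the product:
  M: −(0) + (0) − (1) + (0) + 2·(0) = -1
  L: −(1) + (1) − (-1) + (4) + 2·(-2) = 1
  T: −(-1) + (1) − (-2) + (0) + 2·(-1) = 2
  N: −(0) + (-1) − (0) + (0) + 2·(1) = 1
So the dimensions are [M⁻¹ L T² N].

M: -1, L: 1, T: 2, N: 1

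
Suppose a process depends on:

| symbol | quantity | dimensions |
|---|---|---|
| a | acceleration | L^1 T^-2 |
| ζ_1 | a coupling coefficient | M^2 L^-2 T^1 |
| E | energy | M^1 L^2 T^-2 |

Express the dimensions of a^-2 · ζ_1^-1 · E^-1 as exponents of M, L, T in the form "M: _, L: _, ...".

M: -3, L: -2, T: 5

Collect each base-dimension exponent across the product:
  M: −2·(0) − (2) − (1) = -3
  L: −2·(1) − (-2) − (2) = -2
  T: −2·(-2) − (1) − (-2) = 5
So the dimensions are [M⁻³ L⁻² T⁵].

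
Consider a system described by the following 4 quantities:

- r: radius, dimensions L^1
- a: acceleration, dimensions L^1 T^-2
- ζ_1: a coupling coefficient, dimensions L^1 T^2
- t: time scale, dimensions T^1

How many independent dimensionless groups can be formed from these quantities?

2

There are 4 variables and 2 base dimensions (L, T).
The dimension matrix has rank 2.
Independent dimensionless groups: 4 − 2 = 2.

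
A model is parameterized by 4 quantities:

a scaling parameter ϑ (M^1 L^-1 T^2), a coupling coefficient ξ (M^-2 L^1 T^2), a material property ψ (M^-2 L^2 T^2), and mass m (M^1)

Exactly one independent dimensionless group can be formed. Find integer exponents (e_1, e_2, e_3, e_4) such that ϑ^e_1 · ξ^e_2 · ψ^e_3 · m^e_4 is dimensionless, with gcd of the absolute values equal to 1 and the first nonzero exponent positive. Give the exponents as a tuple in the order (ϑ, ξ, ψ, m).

(1, -3, 2, -3)

M: e_1·(1) + e_2·(-2) + e_3·(-2) + e_4·(1) = 0
L: e_1·(-1) + e_2·(1) + e_3·(2) + e_4·(0) = 0
T: e_1·(2) + e_2·(2) + e_3·(2) + e_4·(0) = 0
Solving this homogeneous linear system for the smallest-integer solution (first nonzero entry positive) gives (1, -3, 2, -3).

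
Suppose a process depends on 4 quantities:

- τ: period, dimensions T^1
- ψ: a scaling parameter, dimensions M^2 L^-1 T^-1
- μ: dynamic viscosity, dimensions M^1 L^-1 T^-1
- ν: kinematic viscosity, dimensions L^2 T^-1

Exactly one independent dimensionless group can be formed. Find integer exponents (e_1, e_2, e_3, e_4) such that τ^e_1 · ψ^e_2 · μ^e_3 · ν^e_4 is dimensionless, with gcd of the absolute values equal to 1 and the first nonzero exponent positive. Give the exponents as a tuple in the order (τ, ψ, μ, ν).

(3, -2, 4, 1)

M: e_1·(0) + e_2·(2) + e_3·(1) + e_4·(0) = 0
L: e_1·(0) + e_2·(-1) + e_3·(-1) + e_4·(2) = 0
T: e_1·(1) + e_2·(-1) + e_3·(-1) + e_4·(-1) = 0
Solving this homogeneous linear system for the smallest-integer solution (first nonzero entry positive) gives (3, -2, 4, 1).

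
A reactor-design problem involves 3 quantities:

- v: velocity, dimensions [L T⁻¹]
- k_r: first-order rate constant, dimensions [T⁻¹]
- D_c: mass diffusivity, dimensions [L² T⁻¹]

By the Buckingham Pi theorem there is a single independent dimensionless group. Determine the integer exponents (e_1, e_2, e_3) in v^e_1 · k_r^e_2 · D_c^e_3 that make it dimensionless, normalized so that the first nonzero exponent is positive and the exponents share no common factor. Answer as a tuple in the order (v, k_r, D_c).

(2, -1, -1)

L: e_1·(1) + e_2·(0) + e_3·(2) = 0
T: e_1·(-1) + e_2·(-1) + e_3·(-1) = 0
Solving this homogeneous linear system for the smallest-integer solution (first nonzero entry positive) gives (2, -1, -1).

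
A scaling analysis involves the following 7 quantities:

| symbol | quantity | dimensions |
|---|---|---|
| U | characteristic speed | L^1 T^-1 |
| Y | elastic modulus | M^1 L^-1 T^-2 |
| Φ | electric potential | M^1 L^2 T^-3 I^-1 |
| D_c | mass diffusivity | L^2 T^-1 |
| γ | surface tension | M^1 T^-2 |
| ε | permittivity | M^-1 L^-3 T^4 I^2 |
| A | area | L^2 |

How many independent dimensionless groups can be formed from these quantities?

There are 7 variables and 4 base dimensions (M, L, T, I).
The dimension matrix has rank 4.
Independent dimensionless groups: 7 − 4 = 3.

3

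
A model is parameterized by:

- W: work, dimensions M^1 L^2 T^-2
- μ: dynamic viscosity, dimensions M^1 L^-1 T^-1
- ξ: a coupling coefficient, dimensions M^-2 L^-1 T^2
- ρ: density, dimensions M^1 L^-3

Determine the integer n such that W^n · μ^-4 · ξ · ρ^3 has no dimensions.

Balance the M exponent: (1)·n from W, plus −4·(1) + (-2) + 3·(1) = -3 from the rest, must sum to zero.
n − 3 = 0, so n = 3.

3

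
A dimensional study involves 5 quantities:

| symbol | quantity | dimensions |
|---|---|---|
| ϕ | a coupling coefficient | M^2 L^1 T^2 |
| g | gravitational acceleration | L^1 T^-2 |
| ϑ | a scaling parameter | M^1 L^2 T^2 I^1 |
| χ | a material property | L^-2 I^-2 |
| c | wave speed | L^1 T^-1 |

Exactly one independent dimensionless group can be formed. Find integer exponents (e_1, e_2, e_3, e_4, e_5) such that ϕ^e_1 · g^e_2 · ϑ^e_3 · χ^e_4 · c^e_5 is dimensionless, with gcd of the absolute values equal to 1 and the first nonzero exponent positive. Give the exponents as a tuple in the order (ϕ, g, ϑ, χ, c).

M: e_1·(2) + e_2·(0) + e_3·(1) + e_4·(0) + e_5·(0) = 0
L: e_1·(1) + e_2·(1) + e_3·(2) + e_4·(-2) + e_5·(1) = 0
T: e_1·(2) + e_2·(-2) + e_3·(2) + e_4·(0) + e_5·(-1) = 0
I: e_1·(0) + e_2·(0) + e_3·(1) + e_4·(-2) + e_5·(0) = 0
Solving this homogeneous linear system for the smallest-integer solution (first nonzero entry positive) gives (1, -3, -2, -1, 4).

(1, -3, -2, -1, 4)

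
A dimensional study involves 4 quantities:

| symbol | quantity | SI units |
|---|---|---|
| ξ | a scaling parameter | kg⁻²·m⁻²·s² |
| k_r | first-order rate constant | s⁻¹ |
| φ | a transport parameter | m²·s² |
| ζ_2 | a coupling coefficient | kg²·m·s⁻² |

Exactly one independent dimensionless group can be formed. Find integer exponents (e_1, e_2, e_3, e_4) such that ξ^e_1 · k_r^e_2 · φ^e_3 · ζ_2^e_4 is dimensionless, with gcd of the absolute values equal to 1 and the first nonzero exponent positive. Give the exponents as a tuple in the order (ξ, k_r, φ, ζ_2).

M: e_1·(-2) + e_2·(0) + e_3·(0) + e_4·(2) = 0
L: e_1·(-2) + e_2·(0) + e_3·(2) + e_4·(1) = 0
T: e_1·(2) + e_2·(-1) + e_3·(2) + e_4·(-2) = 0
Solving this homogeneous linear system for the smallest-integer solution (first nonzero entry positive) gives (2, 2, 1, 2).

(2, 2, 1, 2)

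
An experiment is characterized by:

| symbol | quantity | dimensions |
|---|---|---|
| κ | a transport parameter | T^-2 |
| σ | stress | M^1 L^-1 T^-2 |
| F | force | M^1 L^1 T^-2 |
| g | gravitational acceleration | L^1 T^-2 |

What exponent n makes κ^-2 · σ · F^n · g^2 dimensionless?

Balance the M exponent: (1)·n from F, plus −2·(0) + (1) + 2·(0) = 1 from the rest, must sum to zero.
n + 1 = 0, so n = -1.

-1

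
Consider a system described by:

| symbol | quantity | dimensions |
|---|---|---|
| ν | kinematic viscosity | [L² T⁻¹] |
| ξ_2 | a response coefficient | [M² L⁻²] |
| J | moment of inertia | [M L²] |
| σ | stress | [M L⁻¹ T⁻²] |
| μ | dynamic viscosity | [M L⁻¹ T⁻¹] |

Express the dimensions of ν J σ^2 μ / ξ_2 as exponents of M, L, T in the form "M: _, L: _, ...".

Collect each base-dimension exponent across the product:
  M: (0) − (2) + (1) + 2·(1) + (1) = 2
  L: (2) − (-2) + (2) + 2·(-1) + (-1) = 3
  T: (-1) − (0) + (0) + 2·(-2) + (-1) = -6
So the dimensions are [M² L³ T⁻⁶].

M: 2, L: 3, T: -6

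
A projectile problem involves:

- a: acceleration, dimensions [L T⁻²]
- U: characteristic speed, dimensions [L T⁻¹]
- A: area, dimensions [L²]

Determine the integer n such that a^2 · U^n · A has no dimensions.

-4

Balance the L exponent: (1)·n from U, plus 2·(1) + (2) = 4 from the rest, must sum to zero.
n + 4 = 0, so n = -4.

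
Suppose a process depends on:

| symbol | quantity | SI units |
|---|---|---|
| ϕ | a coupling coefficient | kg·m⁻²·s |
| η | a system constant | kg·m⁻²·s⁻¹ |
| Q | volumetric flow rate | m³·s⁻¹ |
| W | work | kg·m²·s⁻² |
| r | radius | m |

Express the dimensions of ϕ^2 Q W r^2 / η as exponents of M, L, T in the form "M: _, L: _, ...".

M: 2, L: 5, T: 0

Collect each base-dimension exponent across the product:
  M: 2·(1) − (1) + (0) + (1) + 2·(0) = 2
  L: 2·(-2) − (-2) + (3) + (2) + 2·(1) = 5
  T: 2·(1) − (-1) + (-1) + (-2) + 2·(0) = 0
So the dimensions are [M² L⁵].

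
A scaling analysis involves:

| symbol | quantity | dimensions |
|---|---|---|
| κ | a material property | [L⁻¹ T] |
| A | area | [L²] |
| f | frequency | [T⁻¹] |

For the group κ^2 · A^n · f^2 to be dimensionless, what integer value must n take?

Balance the L exponent: (2)·n from A, plus 2·(-1) + 2·(0) = -2 from the rest, must sum to zero.
2n − 2 = 0, so n = 1.

1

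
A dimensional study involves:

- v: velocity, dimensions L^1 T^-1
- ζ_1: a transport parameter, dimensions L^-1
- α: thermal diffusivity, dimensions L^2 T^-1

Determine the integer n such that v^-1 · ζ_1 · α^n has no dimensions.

1

Balance the L exponent: (2)·n from α, plus −(1) + (-1) = -2 from the rest, must sum to zero.
2n − 2 = 0, so n = 1.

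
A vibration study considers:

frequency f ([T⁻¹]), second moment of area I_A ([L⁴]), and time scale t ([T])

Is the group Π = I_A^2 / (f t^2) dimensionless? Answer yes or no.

no

Sum the exponent of each base dimension across the product:
  L: −[f]_L + 2·[I_A]_L − 2·[t]_L = −(0) + 2·(4) − 2·(0) = 8
  T: −[f]_T + 2·[I_A]_T − 2·[t]_T = −(-1) + 2·(0) − 2·(1) = -1
Net dimensions [L⁸ T⁻¹] ≠ [1] — not dimensionless.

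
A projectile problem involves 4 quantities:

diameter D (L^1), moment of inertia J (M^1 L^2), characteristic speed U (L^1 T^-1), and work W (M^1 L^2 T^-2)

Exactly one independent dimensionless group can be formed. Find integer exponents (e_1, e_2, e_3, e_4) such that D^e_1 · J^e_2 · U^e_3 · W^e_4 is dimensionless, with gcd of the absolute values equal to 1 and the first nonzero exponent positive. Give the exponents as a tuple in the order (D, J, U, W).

(2, -1, -2, 1)

M: e_1·(0) + e_2·(1) + e_3·(0) + e_4·(1) = 0
L: e_1·(1) + e_2·(2) + e_3·(1) + e_4·(2) = 0
T: e_1·(0) + e_2·(0) + e_3·(-1) + e_4·(-2) = 0
Solving this homogeneous linear system for the smallest-integer solution (first nonzero entry positive) gives (2, -1, -2, 1).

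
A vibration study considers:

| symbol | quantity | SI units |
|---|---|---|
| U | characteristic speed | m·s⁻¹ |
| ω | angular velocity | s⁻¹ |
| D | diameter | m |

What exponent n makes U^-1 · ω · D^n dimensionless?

Balance the L exponent: (1)·n from D, plus −(1) + (0) = -1 from the rest, must sum to zero.
n − 1 = 0, so n = 1.

1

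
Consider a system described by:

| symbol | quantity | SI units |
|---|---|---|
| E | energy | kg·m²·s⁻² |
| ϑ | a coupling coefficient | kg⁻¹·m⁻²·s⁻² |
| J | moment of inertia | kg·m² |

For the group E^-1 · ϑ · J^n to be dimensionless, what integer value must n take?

Balance the M exponent: (1)·n from J, plus −(1) + (-1) = -2 from the rest, must sum to zero.
n − 2 = 0, so n = 2.

2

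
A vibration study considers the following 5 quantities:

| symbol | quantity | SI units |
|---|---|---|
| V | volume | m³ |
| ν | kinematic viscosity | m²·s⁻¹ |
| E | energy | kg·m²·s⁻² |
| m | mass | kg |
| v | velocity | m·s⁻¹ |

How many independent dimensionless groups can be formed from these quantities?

2

There are 5 variables and 3 base dimensions (M, L, T).
The dimension matrix has rank 3.
Independent dimensionless groups: 5 − 3 = 2.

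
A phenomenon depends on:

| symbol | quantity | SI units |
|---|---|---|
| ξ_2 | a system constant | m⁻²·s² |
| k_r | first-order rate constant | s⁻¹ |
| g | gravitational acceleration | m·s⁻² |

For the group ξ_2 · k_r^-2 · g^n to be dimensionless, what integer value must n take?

Balance the L exponent: (1)·n from g, plus (-2) − 2·(0) = -2 from the rest, must sum to zero.
n − 2 = 0, so n = 2.

2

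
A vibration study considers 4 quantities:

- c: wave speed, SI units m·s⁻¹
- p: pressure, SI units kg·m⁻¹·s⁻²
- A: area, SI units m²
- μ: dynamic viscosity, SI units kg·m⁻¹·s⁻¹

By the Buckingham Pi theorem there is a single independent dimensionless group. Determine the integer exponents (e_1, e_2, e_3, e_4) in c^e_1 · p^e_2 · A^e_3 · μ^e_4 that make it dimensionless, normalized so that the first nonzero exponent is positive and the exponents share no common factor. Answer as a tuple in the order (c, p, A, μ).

(2, -2, -1, 2)

M: e_1·(0) + e_2·(1) + e_3·(0) + e_4·(1) = 0
L: e_1·(1) + e_2·(-1) + e_3·(2) + e_4·(-1) = 0
T: e_1·(-1) + e_2·(-2) + e_3·(0) + e_4·(-1) = 0
Solving this homogeneous linear system for the smallest-integer solution (first nonzero entry positive) gives (2, -2, -1, 2).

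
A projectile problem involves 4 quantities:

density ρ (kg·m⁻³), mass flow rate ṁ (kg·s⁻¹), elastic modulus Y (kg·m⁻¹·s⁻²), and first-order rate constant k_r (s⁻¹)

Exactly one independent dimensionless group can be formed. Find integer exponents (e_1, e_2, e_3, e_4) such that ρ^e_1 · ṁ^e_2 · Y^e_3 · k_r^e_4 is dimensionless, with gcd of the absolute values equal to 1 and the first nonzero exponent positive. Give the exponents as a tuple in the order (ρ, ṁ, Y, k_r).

(1, 2, -3, 4)

M: e_1·(1) + e_2·(1) + e_3·(1) + e_4·(0) = 0
L: e_1·(-3) + e_2·(0) + e_3·(-1) + e_4·(0) = 0
T: e_1·(0) + e_2·(-1) + e_3·(-2) + e_4·(-1) = 0
Solving this homogeneous linear system for the smallest-integer solution (first nonzero entry positive) gives (1, 2, -3, 4).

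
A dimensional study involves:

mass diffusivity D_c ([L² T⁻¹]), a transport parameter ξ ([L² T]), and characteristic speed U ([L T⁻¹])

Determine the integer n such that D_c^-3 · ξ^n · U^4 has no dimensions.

1

Balance the L exponent: (2)·n from ξ, plus −3·(2) + 4·(1) = -2 from the rest, must sum to zero.
2n − 2 = 0, so n = 1.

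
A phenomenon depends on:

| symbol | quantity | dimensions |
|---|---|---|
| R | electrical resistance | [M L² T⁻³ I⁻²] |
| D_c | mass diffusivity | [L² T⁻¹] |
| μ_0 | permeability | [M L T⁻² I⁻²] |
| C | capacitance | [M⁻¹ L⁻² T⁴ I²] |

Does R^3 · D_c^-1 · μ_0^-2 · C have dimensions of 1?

yes

Sum the exponent of each base dimension across the product:
  M: 3·[R]_M − [D_c]_M − 2·[μ_0]_M + [C]_M = 3·(1) − (0) − 2·(1) + (-1) = 0
  L: 3·[R]_L − [D_c]_L − 2·[μ_0]_L + [C]_L = 3·(2) − (2) − 2·(1) + (-2) = 0
  T: 3·[R]_T − [D_c]_T − 2·[μ_0]_T + [C]_T = 3·(-3) − (-1) − 2·(-2) + (4) = 0
  I: 3·[R]_I − [D_c]_I − 2·[μ_0]_I + [C]_I = 3·(-2) − (0) − 2·(-2) + (2) = 0
All base exponents vanish — dimensionless.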